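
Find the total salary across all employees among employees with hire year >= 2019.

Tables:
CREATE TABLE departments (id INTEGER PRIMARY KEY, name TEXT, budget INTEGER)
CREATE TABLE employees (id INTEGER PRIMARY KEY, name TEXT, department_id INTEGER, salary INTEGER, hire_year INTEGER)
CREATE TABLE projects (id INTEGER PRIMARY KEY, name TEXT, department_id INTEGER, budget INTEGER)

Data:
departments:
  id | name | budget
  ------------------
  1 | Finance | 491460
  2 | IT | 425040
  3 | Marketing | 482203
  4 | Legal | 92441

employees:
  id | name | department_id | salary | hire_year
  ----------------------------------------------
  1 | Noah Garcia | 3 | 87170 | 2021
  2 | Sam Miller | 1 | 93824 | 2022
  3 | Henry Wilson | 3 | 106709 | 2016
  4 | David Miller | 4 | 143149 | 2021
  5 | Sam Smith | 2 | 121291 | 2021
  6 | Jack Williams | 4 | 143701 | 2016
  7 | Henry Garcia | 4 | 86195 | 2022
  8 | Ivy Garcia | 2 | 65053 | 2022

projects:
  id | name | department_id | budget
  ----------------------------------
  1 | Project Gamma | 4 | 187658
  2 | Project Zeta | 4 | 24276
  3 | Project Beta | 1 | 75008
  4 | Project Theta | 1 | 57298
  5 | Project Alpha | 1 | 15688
SELECT SUM(salary) FROM employees WHERE hire_year >= 2019

Execution result:
596682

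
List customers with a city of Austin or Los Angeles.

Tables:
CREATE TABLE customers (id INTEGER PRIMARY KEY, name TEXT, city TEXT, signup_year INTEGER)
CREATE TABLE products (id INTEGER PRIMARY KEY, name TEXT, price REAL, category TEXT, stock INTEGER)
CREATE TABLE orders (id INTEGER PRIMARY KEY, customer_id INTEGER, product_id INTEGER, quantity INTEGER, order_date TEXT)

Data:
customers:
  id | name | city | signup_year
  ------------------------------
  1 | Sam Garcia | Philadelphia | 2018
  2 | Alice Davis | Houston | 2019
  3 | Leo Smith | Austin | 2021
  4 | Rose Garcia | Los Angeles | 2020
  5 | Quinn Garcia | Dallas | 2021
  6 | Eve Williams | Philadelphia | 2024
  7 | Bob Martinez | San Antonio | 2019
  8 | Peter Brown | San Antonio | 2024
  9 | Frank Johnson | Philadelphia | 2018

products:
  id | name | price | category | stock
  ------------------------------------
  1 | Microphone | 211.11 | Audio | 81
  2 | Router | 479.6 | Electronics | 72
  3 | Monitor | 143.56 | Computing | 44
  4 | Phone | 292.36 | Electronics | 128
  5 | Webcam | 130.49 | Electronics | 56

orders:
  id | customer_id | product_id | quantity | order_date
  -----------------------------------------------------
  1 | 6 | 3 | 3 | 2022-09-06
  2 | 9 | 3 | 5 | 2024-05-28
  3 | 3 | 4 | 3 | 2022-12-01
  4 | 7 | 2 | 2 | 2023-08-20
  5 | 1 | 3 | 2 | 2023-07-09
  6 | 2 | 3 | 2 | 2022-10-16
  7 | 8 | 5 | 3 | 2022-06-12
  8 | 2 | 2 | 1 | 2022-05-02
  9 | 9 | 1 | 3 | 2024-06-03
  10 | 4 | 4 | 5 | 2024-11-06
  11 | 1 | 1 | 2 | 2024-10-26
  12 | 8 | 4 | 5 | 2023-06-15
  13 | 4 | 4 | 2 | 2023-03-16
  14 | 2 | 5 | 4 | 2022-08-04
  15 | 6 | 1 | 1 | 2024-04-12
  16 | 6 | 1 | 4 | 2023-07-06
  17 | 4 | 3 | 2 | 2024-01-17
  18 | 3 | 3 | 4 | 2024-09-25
SELECT name, city FROM customers WHERE city IN ('Austin', 'Los Angeles')

Execution result:
name | city
Leo Smith | Austin
Rose Garcia | Los Angeles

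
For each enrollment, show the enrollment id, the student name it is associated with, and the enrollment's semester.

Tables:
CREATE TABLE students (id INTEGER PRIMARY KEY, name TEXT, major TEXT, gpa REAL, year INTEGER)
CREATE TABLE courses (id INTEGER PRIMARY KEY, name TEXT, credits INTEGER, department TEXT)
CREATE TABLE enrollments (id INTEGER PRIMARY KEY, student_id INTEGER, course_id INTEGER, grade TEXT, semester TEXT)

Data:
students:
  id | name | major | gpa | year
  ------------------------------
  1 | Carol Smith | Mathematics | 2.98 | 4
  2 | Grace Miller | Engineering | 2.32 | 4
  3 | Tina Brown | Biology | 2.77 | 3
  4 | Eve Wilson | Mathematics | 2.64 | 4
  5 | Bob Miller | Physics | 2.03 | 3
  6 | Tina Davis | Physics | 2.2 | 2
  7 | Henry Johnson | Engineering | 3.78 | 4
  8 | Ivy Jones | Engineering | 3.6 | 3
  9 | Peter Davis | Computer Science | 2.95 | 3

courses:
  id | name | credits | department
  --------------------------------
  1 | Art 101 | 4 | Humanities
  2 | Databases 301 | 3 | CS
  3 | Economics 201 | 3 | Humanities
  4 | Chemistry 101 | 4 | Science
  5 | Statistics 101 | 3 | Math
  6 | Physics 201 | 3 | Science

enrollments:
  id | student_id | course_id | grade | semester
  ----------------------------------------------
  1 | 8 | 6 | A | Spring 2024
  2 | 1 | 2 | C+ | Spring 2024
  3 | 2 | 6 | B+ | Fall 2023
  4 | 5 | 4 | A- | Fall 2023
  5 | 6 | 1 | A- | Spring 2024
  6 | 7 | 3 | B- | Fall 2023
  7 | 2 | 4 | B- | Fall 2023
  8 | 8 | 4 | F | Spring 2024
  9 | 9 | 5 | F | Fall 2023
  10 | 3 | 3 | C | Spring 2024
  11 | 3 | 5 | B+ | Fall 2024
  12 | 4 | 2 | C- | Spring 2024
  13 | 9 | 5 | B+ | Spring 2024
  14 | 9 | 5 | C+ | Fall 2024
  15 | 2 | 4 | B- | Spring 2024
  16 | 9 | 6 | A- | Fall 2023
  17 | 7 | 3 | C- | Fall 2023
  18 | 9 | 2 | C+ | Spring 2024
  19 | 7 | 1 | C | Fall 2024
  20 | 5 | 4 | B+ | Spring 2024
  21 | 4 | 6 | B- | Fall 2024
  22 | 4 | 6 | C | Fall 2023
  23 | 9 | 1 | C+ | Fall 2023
SELECT c.id, p.name AS student, c.semester FROM enrollments c JOIN students p ON c.student_id = p.id

Execution result:
id | student | semester
1 | Ivy Jones | Spring 2024
2 | Carol Smith | Spring 2024
3 | Grace Miller | Fall 2023
4 | Bob Miller | Fall 2023
5 | Tina Davis | Spring 2024
6 | Henry Johnson | Fall 2023
7 | Grace Miller | Fall 2023
8 | Ivy Jones | Spring 2024
9 | Peter Davis | Fall 2023
10 | Tina Brown | Spring 2024
11 | Tina Brown | Fall 2024
12 | Eve Wilson | Spring 2024
13 | Peter Davis | Spring 2024
14 | Peter Davis | Fall 2024
15 | Grace Miller | Spring 2024
16 | Peter Davis | Fall 2023
17 | Henry Johnson | Fall 2023
18 | Peter Davis | Spring 2024
19 | Henry Johnson | Fall 2024
20 | Bob Miller | Spring 2024
21 | Eve Wilson | Fall 2024
22 | Eve Wilson | Fall 2023
23 | Peter Davis | Fall 2023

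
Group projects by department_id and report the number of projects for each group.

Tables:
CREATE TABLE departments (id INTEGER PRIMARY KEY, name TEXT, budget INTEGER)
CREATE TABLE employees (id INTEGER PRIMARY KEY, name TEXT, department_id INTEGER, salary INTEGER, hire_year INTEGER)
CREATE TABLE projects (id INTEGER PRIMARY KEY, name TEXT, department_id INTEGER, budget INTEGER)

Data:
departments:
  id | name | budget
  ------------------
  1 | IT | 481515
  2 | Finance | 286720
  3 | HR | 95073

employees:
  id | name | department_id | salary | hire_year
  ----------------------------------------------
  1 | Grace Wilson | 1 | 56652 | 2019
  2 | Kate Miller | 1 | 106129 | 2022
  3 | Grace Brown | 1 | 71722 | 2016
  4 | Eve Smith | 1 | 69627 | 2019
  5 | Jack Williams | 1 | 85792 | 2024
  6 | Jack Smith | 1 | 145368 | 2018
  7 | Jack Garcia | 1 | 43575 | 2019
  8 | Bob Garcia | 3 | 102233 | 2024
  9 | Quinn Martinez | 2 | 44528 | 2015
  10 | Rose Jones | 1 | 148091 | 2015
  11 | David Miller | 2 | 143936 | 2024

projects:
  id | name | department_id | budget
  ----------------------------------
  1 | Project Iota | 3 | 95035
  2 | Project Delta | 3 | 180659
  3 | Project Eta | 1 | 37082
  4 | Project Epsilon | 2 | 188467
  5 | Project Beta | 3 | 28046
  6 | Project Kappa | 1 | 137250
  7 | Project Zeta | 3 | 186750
SELECT department_id, COUNT(*) AS n FROM projects GROUP BY department_id

Execution result:
department_id | n
1 | 2
2 | 1
3 | 4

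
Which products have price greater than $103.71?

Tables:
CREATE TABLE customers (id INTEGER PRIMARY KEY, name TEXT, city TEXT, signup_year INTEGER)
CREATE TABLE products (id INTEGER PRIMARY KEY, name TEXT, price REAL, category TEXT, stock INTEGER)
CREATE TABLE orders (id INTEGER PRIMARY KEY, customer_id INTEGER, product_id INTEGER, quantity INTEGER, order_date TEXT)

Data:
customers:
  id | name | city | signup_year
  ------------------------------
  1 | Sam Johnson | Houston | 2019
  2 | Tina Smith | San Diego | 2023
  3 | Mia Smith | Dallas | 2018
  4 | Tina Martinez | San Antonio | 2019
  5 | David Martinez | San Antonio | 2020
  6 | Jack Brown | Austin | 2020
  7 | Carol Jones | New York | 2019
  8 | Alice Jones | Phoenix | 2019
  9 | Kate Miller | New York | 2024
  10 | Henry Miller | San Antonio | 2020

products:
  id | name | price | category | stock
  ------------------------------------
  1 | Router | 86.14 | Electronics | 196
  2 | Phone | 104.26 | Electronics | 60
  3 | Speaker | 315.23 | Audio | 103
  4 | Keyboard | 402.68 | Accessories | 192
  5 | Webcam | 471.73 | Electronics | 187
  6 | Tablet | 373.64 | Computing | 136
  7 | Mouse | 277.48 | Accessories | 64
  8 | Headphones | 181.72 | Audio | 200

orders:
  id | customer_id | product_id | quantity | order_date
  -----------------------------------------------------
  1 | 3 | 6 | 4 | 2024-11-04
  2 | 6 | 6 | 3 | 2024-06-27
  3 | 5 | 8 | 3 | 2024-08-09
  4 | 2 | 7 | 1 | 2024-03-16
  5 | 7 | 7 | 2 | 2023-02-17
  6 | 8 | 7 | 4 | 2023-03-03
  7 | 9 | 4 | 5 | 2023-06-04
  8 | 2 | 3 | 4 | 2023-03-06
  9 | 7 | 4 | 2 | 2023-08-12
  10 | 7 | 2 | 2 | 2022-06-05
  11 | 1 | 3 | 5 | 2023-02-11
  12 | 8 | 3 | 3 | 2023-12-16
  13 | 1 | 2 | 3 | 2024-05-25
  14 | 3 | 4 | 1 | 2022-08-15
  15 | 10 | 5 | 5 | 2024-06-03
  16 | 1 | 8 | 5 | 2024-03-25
SELECT name, price FROM products WHERE price > 103.71

Execution result:
name | price
Phone | 104.26
Speaker | 315.23
Keyboard | 402.68
Webcam | 471.73
Tablet | 373.64
Mouse | 277.48
Headphones | 181.72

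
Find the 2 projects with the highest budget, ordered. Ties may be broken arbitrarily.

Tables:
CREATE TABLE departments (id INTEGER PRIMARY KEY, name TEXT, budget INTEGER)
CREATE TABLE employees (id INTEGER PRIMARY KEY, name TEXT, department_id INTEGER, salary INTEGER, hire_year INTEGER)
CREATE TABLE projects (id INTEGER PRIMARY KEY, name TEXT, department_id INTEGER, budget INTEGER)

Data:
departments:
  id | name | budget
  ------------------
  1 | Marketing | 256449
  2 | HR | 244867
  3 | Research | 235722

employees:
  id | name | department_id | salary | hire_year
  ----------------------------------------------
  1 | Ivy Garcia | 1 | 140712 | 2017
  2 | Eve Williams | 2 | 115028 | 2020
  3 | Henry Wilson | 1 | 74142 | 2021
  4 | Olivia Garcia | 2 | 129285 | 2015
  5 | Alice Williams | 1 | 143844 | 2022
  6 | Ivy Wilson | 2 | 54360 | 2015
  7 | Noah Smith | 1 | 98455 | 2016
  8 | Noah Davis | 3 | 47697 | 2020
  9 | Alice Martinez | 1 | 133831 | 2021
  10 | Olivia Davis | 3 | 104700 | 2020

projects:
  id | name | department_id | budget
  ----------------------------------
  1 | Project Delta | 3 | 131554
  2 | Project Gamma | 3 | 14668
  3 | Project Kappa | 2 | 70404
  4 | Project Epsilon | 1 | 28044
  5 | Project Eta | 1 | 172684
SELECT name, budget FROM projects ORDER BY budget DESC LIMIT 2

Execution result:
name | budget
Project Eta | 172684
Project Delta | 131554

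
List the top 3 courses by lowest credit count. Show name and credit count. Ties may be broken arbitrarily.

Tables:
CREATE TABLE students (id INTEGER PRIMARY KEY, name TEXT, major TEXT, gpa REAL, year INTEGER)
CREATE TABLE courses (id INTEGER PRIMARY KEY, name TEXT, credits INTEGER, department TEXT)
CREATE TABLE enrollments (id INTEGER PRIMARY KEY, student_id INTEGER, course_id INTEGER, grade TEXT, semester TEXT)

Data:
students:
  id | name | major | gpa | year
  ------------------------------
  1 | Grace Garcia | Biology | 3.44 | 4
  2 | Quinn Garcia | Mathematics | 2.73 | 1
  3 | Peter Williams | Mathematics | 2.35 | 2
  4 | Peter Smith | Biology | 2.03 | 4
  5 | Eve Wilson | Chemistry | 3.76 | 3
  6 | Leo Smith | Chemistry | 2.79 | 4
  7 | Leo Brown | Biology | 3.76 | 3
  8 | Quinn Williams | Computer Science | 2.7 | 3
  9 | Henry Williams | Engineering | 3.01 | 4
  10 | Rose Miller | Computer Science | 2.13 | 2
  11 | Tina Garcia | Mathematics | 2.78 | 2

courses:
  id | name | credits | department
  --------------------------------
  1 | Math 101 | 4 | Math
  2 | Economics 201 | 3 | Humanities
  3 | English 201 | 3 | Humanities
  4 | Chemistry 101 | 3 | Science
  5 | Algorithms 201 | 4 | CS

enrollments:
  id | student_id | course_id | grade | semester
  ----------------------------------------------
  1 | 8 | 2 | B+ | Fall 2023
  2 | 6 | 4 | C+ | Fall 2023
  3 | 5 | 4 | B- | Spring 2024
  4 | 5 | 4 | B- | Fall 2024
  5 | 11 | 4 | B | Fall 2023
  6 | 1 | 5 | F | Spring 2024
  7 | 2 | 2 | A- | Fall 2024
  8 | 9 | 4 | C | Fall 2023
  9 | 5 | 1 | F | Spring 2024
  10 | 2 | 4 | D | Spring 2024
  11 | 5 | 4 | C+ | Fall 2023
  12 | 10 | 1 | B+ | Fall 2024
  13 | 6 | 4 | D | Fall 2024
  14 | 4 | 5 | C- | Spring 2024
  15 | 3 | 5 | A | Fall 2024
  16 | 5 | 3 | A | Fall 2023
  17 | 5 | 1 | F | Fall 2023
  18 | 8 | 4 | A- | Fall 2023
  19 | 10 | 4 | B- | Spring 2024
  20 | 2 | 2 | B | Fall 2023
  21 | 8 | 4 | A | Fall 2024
SELECT name, credits FROM courses ORDER BY credits ASC LIMIT 3

Execution result:
name | credits
Economics 201 | 3
English 201 | 3
Chemistry 101 | 3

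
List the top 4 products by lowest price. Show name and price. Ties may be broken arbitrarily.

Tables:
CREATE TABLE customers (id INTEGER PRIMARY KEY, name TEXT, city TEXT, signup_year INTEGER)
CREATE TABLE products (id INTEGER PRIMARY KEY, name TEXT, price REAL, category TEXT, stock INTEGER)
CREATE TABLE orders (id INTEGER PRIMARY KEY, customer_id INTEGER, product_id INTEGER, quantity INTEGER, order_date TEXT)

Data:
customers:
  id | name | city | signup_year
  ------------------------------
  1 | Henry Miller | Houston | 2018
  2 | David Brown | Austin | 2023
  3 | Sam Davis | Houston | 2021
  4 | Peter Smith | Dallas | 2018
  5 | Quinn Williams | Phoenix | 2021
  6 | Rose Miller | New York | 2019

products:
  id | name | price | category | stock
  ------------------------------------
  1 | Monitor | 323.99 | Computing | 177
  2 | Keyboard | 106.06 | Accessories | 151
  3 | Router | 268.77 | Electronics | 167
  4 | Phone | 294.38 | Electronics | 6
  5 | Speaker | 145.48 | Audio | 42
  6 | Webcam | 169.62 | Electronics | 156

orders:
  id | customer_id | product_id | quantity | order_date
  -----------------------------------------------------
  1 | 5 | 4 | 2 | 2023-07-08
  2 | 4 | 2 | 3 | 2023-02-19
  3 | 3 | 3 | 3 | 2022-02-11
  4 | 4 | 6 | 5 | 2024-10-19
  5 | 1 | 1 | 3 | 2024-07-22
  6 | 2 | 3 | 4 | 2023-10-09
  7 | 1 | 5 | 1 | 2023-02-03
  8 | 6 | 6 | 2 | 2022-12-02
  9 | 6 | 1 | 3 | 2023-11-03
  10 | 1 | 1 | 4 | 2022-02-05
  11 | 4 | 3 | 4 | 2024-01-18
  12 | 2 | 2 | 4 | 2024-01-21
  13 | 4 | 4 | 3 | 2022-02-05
SELECT name, price FROM products ORDER BY price ASC LIMIT 4

Execution result:
name | price
Keyboard | 106.06
Speaker | 145.48
Webcam | 169.62
Router | 268.77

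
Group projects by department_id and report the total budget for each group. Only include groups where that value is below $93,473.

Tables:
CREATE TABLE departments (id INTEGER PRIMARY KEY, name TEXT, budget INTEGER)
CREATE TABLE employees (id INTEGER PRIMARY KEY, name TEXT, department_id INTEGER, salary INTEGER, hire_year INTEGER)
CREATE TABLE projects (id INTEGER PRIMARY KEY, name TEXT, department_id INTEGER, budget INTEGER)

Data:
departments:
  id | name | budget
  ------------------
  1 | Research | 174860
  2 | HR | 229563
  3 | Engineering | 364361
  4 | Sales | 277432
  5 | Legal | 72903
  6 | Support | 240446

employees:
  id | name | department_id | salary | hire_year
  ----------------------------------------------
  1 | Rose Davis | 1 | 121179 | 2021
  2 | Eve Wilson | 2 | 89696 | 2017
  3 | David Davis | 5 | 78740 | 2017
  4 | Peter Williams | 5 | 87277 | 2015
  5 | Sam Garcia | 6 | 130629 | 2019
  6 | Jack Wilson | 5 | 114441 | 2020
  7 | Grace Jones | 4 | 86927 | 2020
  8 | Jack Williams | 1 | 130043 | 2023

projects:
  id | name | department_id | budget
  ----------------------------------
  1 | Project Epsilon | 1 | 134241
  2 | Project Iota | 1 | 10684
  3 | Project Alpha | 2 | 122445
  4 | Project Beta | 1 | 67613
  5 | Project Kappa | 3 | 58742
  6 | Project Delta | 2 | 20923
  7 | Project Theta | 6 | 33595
SELECT department_id, SUM(budget) AS sum_budget FROM projects GROUP BY department_id HAVING SUM(budget) < 93473

Execution result:
department_id | sum_budget
3 | 58742
6 | 33595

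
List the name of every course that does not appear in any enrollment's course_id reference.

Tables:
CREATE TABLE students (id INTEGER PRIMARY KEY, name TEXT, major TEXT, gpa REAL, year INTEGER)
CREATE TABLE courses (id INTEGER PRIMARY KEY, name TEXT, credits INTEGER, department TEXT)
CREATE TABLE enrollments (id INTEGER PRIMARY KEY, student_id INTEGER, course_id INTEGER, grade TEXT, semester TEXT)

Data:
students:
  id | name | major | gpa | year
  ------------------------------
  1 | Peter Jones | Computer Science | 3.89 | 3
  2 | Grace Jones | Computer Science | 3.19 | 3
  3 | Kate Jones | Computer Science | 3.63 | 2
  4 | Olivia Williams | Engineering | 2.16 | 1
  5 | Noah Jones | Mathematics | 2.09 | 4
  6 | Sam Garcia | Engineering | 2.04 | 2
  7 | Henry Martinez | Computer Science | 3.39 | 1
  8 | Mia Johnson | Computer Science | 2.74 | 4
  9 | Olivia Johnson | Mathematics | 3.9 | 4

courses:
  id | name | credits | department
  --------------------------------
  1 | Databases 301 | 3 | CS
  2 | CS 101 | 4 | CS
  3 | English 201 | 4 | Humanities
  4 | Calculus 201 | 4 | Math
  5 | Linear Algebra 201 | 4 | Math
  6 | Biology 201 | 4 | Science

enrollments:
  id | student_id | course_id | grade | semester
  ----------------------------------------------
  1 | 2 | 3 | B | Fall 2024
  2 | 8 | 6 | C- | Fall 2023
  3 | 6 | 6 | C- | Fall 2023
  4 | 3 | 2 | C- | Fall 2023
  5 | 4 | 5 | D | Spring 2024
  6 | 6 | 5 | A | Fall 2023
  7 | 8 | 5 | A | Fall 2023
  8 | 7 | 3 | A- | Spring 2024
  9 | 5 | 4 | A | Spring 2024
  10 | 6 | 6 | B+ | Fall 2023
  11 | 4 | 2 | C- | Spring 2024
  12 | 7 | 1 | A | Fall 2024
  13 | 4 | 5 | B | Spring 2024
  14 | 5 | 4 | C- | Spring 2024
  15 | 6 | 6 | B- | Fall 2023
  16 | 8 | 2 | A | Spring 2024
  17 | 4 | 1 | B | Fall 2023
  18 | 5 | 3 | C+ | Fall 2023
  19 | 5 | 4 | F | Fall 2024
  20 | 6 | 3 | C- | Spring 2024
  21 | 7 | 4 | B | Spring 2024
SELECT p.name FROM courses p LEFT JOIN enrollments c ON c.course_id = p.id WHERE c.id IS NULL

Execution result:
(no rows)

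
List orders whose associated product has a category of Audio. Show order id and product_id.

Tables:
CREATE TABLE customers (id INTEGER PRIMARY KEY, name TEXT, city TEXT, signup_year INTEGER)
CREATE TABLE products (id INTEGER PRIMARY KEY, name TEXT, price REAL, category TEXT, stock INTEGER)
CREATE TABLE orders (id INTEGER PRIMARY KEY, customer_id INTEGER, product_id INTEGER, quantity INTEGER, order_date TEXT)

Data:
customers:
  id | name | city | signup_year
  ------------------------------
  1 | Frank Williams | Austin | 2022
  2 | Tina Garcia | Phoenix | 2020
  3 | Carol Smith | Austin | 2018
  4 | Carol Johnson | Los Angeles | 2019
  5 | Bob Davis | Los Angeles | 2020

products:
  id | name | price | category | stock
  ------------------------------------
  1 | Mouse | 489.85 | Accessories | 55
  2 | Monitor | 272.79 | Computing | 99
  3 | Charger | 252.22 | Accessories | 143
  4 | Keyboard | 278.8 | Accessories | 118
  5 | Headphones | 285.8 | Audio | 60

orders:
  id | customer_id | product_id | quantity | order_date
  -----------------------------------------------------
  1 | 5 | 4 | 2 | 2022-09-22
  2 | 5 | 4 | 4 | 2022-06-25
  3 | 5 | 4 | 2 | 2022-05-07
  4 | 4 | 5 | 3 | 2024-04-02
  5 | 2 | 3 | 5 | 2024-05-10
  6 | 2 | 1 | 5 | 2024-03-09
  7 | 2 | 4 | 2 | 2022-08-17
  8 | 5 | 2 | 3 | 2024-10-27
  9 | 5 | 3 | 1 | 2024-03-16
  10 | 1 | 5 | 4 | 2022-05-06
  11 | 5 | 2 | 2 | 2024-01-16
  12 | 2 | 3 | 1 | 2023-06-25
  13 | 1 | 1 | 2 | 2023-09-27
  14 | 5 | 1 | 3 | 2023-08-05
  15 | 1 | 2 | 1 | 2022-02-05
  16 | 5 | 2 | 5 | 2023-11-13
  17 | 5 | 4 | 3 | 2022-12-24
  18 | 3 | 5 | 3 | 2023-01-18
SELECT id, product_id FROM orders WHERE product_id IN (SELECT id FROM products WHERE category = 'Audio')

Execution result:
id | product_id
4 | 5
10 | 5
18 | 5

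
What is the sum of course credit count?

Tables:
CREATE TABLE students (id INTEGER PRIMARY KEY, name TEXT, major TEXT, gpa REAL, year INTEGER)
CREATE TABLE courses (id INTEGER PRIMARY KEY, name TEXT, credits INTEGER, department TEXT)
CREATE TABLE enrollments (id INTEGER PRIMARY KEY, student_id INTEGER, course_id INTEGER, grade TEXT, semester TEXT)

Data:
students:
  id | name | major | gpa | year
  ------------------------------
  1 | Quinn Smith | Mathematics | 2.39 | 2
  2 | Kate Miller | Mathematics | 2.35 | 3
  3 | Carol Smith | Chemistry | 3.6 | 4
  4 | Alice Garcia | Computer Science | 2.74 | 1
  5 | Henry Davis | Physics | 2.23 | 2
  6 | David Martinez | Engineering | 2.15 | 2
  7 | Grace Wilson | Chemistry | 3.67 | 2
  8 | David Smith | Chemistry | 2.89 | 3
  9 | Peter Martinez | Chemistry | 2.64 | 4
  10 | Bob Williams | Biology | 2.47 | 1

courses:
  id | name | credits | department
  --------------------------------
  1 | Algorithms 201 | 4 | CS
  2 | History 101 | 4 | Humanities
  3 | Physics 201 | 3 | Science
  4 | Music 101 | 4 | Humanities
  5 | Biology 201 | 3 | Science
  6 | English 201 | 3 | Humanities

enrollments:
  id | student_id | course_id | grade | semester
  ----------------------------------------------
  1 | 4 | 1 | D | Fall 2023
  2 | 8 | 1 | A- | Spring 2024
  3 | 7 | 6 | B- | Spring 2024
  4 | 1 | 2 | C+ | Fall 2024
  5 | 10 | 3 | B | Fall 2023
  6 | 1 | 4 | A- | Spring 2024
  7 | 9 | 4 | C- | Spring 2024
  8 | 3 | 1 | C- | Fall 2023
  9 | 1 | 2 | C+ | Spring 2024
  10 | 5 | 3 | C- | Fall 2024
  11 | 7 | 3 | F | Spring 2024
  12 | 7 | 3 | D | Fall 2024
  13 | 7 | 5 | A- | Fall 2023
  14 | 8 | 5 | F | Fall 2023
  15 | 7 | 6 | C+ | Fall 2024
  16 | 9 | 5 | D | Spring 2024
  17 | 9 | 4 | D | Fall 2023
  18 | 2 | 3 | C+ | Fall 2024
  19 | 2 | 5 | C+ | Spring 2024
SELECT SUM(credits) FROM courses

Execution result:
21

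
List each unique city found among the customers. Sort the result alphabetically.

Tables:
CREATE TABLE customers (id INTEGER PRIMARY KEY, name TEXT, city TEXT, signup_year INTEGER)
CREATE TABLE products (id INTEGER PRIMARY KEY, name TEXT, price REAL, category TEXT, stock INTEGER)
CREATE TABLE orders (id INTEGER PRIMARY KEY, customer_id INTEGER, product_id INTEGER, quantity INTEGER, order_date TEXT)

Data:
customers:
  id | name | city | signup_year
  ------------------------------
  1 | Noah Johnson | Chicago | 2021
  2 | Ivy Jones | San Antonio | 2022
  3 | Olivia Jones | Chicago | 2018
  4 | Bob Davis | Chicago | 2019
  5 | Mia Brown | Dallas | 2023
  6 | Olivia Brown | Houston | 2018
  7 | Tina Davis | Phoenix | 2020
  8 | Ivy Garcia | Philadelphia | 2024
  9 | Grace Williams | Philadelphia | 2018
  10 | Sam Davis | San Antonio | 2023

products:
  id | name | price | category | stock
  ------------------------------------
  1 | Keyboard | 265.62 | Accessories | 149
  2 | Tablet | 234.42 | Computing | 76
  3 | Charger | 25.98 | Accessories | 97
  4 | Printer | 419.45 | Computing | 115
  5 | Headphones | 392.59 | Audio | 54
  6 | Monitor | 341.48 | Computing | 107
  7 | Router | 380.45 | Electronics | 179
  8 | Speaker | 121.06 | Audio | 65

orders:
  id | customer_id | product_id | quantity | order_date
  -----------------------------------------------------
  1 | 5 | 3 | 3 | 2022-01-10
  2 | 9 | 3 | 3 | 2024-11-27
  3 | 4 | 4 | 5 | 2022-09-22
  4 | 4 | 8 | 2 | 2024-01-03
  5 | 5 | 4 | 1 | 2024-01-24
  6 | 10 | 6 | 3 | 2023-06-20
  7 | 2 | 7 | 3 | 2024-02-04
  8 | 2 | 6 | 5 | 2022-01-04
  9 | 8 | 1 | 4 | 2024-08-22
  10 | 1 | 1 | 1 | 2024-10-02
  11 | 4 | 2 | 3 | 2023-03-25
SELECT DISTINCT city FROM customers ORDER BY city

Execution result:
city
Chicago
Dallas
Houston
Philadelphia
Phoenix
San Antonio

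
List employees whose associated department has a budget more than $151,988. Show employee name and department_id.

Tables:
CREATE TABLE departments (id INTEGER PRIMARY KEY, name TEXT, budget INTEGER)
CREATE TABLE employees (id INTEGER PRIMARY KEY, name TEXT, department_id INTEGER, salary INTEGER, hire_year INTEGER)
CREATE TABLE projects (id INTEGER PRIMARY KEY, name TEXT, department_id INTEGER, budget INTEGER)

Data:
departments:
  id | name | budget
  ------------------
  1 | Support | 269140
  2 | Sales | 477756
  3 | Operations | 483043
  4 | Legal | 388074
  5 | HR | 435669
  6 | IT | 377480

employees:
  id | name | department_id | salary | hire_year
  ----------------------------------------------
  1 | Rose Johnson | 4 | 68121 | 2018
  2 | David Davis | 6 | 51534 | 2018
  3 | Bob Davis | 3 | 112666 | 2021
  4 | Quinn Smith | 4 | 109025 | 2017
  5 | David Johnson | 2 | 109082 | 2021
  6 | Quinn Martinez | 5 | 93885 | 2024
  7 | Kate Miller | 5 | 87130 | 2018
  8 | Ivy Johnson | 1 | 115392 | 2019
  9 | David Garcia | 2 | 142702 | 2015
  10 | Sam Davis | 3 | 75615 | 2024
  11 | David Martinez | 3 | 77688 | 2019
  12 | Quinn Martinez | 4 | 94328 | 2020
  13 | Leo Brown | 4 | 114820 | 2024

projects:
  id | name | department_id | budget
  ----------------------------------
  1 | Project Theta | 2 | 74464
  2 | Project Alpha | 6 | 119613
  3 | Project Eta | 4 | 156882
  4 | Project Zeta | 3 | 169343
SELECT name, department_id FROM employees WHERE department_id IN (SELECT id FROM departments WHERE budget > 151988)

Execution result:
name | department_id
Rose Johnson | 4
David Davis | 6
Bob Davis | 3
Quinn Smith | 4
David Johnson | 2
Quinn Martinez | 5
Kate Miller | 5
Ivy Johnson | 1
David Garcia | 2
Sam Davis | 3
David Martinez | 3
Quinn Martinez | 4
Leo Brown | 4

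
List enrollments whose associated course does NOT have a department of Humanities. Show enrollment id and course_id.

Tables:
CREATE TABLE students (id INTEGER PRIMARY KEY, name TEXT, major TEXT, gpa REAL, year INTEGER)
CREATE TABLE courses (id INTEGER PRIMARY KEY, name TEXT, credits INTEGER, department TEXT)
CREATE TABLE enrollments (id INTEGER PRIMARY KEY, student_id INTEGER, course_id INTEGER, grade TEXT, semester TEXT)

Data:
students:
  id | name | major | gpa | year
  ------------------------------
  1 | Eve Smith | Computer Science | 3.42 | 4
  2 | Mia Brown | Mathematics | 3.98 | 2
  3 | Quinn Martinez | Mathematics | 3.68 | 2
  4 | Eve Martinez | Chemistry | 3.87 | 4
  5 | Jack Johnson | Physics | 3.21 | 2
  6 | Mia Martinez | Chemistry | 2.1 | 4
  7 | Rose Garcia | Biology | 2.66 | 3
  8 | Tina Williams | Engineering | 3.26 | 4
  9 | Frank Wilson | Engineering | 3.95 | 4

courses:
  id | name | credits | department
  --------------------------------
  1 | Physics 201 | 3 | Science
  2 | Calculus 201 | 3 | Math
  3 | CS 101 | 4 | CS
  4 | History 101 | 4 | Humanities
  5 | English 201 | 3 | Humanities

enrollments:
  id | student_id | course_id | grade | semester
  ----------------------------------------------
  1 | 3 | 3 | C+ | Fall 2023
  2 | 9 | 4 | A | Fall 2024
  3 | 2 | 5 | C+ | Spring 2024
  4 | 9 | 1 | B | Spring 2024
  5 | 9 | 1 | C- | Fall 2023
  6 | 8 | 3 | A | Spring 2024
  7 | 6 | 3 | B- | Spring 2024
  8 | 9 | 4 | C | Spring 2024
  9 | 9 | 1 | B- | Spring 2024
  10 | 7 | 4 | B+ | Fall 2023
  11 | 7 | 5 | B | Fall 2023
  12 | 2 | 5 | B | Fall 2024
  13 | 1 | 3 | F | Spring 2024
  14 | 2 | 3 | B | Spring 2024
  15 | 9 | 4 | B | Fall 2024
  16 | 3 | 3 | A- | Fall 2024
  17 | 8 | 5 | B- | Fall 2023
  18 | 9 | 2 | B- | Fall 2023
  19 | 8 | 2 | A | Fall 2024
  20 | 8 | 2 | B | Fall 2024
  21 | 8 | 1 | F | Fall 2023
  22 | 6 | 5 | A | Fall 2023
SELECT id, course_id FROM enrollments WHERE course_id NOT IN (SELECT id FROM courses WHERE department = 'Humanities')

Execution result:
id | course_id
1 | 3
4 | 1
5 | 1
6 | 3
7 | 3
9 | 1
13 | 3
14 | 3
16 | 3
18 | 2
19 | 2
20 | 2
21 | 1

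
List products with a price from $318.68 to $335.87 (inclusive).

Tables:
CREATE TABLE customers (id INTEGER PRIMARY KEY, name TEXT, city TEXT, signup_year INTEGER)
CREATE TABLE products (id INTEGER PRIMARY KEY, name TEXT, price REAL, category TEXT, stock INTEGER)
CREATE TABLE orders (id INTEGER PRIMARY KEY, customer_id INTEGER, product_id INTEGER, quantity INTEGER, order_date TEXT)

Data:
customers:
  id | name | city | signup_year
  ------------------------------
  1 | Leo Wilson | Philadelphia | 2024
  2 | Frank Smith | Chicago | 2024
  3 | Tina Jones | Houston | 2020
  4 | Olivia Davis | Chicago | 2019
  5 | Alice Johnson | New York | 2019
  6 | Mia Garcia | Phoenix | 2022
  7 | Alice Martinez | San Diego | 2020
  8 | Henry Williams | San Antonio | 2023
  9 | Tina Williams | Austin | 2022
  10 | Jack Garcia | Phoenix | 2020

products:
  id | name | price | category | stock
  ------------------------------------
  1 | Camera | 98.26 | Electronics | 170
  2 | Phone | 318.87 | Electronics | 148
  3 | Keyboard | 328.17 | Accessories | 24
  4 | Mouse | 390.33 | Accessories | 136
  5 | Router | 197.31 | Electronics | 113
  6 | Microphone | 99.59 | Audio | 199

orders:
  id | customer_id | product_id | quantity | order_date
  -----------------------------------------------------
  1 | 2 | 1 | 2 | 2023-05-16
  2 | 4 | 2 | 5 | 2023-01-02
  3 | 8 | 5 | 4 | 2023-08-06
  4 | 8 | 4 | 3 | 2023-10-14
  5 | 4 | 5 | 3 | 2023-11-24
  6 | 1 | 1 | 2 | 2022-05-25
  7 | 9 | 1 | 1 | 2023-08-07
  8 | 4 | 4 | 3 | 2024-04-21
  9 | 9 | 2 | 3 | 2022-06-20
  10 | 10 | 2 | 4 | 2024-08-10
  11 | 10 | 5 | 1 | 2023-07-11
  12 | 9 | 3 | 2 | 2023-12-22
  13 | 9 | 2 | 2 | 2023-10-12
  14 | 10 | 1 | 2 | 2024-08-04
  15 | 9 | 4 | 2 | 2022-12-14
SELECT name, price FROM products WHERE price BETWEEN 318.68 AND 335.87

Execution result:
name | price
Phone | 318.87
Keyboard | 328.17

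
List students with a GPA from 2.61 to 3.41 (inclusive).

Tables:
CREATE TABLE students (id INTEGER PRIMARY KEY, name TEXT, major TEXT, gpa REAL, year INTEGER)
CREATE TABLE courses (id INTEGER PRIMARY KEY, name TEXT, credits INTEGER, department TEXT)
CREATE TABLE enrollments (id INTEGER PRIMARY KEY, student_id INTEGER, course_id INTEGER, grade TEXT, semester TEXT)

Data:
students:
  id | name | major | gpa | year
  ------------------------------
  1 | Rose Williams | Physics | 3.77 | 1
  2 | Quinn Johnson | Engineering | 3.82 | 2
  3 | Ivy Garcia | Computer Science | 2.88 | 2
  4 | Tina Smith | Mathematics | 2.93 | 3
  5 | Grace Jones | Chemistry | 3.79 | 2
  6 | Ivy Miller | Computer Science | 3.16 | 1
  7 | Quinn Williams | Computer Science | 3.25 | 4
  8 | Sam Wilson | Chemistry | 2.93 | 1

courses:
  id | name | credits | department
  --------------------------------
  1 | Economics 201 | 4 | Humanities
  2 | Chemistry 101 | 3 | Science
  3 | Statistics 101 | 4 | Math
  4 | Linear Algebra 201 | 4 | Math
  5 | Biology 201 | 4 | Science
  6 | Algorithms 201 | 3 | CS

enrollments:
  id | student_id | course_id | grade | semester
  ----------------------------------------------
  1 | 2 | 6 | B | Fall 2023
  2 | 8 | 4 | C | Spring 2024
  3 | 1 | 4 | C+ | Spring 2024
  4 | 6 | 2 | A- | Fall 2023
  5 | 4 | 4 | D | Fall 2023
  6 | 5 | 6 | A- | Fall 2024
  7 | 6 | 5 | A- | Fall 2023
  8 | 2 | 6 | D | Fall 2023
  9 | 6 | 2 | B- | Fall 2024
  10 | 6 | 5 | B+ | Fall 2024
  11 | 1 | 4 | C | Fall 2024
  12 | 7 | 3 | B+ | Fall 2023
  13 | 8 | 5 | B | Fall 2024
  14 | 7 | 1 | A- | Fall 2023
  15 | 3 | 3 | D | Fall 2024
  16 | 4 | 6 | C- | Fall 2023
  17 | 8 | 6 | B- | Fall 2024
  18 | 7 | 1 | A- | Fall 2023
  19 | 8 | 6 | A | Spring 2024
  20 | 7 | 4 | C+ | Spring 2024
SELECT name, gpa FROM students WHERE gpa BETWEEN 2.61 AND 3.41

Execution result:
name | gpa
Ivy Garcia | 2.88
Tina Smith | 2.93
Ivy Miller | 3.16
Quinn Williams | 3.25
Sam Wilson | 2.93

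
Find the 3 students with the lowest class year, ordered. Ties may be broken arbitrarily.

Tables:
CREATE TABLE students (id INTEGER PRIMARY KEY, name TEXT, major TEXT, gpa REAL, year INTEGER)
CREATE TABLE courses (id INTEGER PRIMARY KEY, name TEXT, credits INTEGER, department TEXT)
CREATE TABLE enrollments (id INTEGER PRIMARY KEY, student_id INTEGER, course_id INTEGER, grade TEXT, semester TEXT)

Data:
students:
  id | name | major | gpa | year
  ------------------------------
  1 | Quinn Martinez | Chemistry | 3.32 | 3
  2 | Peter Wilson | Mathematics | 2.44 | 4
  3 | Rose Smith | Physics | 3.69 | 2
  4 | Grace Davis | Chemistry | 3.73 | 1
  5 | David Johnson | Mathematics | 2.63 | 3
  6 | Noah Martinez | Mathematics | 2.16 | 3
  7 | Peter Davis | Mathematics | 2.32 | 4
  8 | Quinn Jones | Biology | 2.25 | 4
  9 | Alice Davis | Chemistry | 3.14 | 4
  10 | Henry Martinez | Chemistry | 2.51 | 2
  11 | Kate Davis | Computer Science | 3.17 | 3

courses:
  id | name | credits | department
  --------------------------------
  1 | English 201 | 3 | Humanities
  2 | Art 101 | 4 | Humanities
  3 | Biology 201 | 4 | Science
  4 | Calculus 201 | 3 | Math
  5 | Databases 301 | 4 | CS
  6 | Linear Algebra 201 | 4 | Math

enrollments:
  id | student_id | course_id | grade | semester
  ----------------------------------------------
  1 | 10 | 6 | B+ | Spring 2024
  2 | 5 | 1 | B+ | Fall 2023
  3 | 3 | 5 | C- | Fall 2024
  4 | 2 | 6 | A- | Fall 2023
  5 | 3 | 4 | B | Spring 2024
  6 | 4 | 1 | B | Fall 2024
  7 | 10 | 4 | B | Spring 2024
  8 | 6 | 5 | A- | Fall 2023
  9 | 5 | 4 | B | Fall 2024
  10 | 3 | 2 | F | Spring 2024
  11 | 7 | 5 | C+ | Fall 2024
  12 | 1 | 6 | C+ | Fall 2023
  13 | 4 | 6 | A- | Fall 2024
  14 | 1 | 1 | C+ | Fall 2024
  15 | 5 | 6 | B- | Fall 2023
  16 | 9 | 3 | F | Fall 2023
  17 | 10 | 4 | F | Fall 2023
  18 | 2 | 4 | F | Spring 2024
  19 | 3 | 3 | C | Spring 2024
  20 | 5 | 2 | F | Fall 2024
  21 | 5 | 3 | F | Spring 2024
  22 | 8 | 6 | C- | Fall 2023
SELECT name, year FROM students ORDER BY year ASC LIMIT 3

Execution result:
name | year
Grace Davis | 1
Rose Smith | 2
Henry Martinez | 2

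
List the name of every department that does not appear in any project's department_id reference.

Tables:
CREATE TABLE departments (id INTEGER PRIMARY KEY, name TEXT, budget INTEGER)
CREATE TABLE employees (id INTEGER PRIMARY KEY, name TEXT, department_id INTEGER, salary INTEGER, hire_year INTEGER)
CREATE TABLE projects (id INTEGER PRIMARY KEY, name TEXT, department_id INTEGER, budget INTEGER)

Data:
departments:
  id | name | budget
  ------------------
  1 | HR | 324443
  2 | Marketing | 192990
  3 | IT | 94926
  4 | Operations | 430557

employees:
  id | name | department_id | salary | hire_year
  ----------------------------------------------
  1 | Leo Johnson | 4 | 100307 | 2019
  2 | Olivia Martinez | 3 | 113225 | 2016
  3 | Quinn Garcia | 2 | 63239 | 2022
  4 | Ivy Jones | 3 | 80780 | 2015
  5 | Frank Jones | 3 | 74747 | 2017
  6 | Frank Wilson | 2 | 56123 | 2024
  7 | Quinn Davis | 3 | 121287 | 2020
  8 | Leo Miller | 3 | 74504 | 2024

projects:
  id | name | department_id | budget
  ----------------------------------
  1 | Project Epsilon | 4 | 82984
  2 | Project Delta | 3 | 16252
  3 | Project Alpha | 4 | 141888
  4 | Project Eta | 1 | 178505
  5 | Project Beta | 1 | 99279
SELECT p.name FROM departments p LEFT JOIN projects c ON c.department_id = p.id WHERE c.id IS NULL

Execution result:
Marketing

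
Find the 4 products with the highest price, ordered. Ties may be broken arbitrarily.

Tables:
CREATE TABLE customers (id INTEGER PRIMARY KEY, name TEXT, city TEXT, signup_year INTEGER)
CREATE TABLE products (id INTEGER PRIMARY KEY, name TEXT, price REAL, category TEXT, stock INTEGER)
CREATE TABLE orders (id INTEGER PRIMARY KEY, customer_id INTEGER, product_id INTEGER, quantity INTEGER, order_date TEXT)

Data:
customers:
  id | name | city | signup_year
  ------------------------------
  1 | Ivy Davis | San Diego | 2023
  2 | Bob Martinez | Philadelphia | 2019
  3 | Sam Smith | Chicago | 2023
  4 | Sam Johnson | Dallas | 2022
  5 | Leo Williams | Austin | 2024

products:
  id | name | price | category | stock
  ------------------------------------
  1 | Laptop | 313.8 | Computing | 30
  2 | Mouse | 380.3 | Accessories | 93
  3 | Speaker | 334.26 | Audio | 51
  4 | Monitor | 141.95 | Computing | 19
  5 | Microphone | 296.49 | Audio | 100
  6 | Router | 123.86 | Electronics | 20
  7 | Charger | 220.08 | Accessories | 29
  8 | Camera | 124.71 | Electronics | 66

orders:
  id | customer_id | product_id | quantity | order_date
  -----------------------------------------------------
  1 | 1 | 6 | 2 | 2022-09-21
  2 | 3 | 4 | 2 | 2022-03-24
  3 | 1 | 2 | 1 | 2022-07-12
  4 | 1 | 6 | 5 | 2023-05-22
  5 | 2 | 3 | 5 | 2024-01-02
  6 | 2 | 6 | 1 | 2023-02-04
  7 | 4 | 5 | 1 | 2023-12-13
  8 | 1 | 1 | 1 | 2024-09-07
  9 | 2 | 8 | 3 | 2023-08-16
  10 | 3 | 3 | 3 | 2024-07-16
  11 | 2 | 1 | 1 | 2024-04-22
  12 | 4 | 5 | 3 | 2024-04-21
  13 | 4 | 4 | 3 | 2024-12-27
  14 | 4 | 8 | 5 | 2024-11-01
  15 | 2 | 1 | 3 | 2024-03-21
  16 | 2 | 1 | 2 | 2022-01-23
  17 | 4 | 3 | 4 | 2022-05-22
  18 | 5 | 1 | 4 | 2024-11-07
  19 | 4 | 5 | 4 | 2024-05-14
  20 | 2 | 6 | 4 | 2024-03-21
SELECT name, price FROM products ORDER BY price DESC LIMIT 4

Execution result:
name | price
Mouse | 380.30
Speaker | 334.26
Laptop | 313.80
Microphone | 296.49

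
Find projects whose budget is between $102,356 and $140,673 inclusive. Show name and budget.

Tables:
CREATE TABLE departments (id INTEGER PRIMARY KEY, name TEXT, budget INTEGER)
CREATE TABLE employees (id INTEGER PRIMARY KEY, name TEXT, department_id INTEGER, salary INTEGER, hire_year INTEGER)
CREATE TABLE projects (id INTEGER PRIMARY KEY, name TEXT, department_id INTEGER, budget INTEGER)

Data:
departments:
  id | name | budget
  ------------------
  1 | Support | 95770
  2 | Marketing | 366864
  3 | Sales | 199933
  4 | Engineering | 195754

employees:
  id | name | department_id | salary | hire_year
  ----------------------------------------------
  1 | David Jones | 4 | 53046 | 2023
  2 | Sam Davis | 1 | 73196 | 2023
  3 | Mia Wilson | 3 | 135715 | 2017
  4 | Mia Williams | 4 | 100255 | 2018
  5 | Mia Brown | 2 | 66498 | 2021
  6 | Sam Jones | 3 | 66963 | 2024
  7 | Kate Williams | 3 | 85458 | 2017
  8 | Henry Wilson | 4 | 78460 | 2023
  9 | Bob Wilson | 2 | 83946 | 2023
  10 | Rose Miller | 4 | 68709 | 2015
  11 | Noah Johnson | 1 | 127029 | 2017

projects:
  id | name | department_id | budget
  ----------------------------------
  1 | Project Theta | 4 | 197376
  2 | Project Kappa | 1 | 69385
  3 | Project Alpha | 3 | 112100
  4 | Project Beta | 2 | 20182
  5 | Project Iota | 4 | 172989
SELECT name, budget FROM projects WHERE budget BETWEEN 102356 AND 140673

Execution result:
name | budget
Project Alpha | 112100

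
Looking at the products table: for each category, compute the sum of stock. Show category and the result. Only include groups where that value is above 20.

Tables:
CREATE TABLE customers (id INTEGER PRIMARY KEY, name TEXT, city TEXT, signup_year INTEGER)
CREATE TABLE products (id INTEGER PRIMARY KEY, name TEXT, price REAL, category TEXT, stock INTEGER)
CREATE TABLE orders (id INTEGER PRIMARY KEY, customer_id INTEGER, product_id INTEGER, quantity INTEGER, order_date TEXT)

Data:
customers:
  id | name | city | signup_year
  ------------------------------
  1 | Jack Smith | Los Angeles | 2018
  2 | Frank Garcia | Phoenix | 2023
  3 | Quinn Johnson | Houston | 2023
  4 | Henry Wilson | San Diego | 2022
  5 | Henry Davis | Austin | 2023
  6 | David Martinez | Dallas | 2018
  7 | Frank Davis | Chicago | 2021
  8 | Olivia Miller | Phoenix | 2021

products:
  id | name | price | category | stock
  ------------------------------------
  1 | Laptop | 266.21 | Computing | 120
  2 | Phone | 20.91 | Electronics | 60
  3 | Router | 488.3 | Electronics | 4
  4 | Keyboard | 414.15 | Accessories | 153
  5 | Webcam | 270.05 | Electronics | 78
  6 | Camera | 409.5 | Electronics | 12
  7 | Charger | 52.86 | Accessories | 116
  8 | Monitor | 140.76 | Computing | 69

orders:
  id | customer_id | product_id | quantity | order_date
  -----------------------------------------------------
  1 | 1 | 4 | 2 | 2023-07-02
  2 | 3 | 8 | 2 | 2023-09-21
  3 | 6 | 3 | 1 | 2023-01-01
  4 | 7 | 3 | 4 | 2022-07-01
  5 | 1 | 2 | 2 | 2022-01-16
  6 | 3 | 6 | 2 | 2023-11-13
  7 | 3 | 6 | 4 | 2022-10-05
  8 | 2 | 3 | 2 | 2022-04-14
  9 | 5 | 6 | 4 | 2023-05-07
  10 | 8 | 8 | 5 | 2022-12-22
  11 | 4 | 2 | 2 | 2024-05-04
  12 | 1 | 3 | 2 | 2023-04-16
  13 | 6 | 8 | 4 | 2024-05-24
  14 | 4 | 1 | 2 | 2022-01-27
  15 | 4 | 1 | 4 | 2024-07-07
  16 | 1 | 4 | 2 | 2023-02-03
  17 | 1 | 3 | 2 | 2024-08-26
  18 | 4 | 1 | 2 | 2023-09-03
SELECT category, SUM(stock) AS sum_stock FROM products GROUP BY category HAVING SUM(stock) > 20

Execution result:
category | sum_stock
Accessories | 269
Computing | 189
Electronics | 154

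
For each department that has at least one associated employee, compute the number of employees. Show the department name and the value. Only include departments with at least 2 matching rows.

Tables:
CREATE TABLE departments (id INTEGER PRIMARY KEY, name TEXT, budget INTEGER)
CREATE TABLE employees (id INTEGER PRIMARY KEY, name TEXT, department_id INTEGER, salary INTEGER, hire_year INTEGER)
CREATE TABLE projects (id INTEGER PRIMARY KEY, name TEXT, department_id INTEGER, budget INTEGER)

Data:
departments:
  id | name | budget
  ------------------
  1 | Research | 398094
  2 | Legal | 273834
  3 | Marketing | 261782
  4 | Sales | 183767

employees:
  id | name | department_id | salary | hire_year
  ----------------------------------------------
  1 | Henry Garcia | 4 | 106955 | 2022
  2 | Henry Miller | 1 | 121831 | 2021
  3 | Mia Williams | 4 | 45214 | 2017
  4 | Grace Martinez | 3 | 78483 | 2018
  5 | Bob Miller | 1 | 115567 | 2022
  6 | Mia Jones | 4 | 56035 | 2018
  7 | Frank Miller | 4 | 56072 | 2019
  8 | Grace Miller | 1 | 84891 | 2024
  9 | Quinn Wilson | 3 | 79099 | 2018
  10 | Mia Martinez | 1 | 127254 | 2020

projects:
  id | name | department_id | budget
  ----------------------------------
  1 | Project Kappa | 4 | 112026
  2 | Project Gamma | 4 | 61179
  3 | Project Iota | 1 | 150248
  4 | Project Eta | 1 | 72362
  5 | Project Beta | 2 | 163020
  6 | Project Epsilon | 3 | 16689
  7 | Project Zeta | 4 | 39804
SELECT p.name, COUNT(*) AS n FROM employees c JOIN departments p ON c.department_id = p.id GROUP BY p.id, p.name HAVING COUNT(*) >= 2

Execution result:
name | n
Research | 4
Marketing | 2
Sales | 4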